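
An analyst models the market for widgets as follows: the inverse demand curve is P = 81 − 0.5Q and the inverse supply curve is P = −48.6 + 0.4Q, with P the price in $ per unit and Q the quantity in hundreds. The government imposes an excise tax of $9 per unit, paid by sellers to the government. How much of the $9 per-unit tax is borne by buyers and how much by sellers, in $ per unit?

Buyers bear $5 per unit; sellers bear $4 per unit.

Inverting to Q(P) form: Qd = 162 − 2P; Qs = 2.5P + 121.5.
Without the tax, 162 − 2P = 2.5P + 121.5 gives 4.5P = 40.5, so P* = $9 and Q* = 144.
With the tax collected from sellers, supply shifts: Qs = 2.5(P − 9) + 121.5.
Solving gives Q = 134 with buyers paying $14 and sellers receiving $5 (the $9 wedge).
Burden on buyers: $5; on sellers: $4. (They sum to $9.)
The less price-elastic side of the market bears the larger share of a per-unit tax.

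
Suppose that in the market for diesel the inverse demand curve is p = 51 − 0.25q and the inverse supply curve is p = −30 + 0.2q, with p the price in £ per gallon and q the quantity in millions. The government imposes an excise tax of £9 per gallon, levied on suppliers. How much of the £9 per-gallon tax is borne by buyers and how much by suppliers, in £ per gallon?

Inverting to q(p) form: qd = 204 − 4p; qs = 5p + 150.
Before the tax: set 204 − 4p = 5p + 150 → p* = £6, q* = 180.
With the tax collected from suppliers, supply shifts: qs = 5(p − 9) + 150.
Solving gives q = 160 with buyers paying £11 and suppliers receiving £2 (the £9 wedge).
Burden on buyers: £5; on suppliers: £4. (They sum to £9.)
The less price-elastic side of the market bears the larger share of a per-unit tax.

Buyers bear £5 per gallon; suppliers bear £4 per gallon.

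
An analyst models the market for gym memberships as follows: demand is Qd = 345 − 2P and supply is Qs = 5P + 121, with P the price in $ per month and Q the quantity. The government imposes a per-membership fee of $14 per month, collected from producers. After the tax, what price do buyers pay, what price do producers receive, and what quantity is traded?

Before the tax: set 345 − 2P = 5P + 121 → P* = $32, Q* = 281.
With the tax collected from producers, supply shifts: Qs = 5(P − 14) + 121.
New equilibrium: buyers pay $42, producers receive $28, Q = 261. (Wedge: Pb − Ps = 14.)
The less price-elastic side of the market bears the larger share of a per-unit tax.

Buyers pay $42; producers receive $28; quantity = 261.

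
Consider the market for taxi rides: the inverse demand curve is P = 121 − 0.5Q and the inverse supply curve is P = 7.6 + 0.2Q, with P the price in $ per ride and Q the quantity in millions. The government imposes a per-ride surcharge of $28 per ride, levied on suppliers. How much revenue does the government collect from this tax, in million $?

Tax revenue = $3416 million.

Rewrite in direct form: Qd = 242 − 2P and Qs = 5P − 38.
Before the tax: set 242 − 2P = 5P − 38 → P* = $40, Q* = 162.
With the tax collected from suppliers, supply shifts: Qs = 5(P − 28) − 38.
New equilibrium: consumers pay $60, suppliers receive $32, Q = 122. (Wedge: Pb − Ps = 28.)
Revenue = t · Q = 28 · 122 = $3416.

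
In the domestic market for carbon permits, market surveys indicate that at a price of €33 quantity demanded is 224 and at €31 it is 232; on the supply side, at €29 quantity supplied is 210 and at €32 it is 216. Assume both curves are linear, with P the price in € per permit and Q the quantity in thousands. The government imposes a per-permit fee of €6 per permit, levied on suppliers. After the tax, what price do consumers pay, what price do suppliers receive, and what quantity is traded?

Demand slope: (232 − 224)/(31 − 33) = -4, so Qd = 356 − 4P.
Supply slope: (216 − 210)/(32 − 29) = 2, so Qs = 2P + 152.
Before the tax: set 356 − 4P = 2P + 152 → P* = €34, Q* = 220.
With the tax collected from suppliers, supply shifts: Qs = 2(P − 6) + 152.
Solving gives Q = 212 with consumers paying €36 and suppliers receiving €30 (the €6 wedge).

Consumers pay €36; suppliers receive €30; quantity = 212.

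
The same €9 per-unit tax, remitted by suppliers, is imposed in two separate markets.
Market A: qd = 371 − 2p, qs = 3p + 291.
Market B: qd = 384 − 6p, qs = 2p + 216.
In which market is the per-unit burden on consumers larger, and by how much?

Market A: pre-tax p* = €16, q* = 339; post-tax q = 328.2; per-unit burden on consumers = €5.4.
Market B: pre-tax p* = €21, q* = 258; post-tax q = 244.5; per-unit burden on consumers = €2.25.
Difference: €5.4 vs €2.25 → market A is larger by €3.15.

Market A, by €3.15.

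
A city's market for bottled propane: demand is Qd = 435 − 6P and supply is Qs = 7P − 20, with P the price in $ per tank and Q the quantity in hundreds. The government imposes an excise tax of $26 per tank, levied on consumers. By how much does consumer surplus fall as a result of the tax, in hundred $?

Before the tax: set 435 − 6P = 7P − 20 → P* = $35, Q* = 225.
With the tax collected from consumers, demand (in seller-price terms) shifts: Qd = 435 − 6(P + 26).
Solving gives Q = 141 with consumers paying $49 and sellers receiving $23 (the $26 wedge).
ΔCS is the trapezoid between Q = 141 and Q = 225 of height $14: ½ · (225 + 141) · 14 = $2562.

Consumer surplus falls by $2562 hundred.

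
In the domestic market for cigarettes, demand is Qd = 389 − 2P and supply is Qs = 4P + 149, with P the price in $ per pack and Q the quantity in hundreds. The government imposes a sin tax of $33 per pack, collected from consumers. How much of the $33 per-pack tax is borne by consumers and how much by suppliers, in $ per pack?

Without the tax, 389 − 2P = 4P + 149 gives 6P = 240, so P* = $40 and Q* = 309.
With the tax collected from consumers, demand (in seller-price terms) shifts: Qd = 389 − 2(P + 33).
New equilibrium: consumers pay $62, suppliers receive $29, Q = 265. (Wedge: Pb − Ps = 33.)
Burden on consumers: $22; on suppliers: $11. (They sum to $33.)
The less price-elastic side of the market bears the larger share of a per-unit tax.

Consumers bear $22 per pack; suppliers bear $11 per pack.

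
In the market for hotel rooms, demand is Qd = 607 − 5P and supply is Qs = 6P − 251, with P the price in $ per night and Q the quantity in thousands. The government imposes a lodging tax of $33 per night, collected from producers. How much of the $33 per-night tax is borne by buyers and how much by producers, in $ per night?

Buyers bear $18 per night; producers bear $15 per night.

Before the tax: set 607 − 5P = 6P − 251 → P* = $78, Q* = 217.
With the tax collected from producers, supply shifts: Qs = 6(P − 33) − 251.
Solving gives Q = 127 with buyers paying $96 and producers receiving $63 (the $33 wedge).
Burden on buyers: $18; on producers: $15. (They sum to $33.)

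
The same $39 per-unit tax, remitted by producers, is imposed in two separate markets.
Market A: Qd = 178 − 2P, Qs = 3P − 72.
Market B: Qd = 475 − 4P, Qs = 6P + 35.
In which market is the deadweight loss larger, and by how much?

Market B, by $912.6.

Market A: pre-tax P* = $50, Q* = 78; post-tax Q = 31.2; deadweight loss = $912.6.
Market B: pre-tax P* = $44, Q* = 299; post-tax Q = 205.4; deadweight loss = $1825.2.
Difference: $912.6 vs $1825.2 → market B is larger by $912.6.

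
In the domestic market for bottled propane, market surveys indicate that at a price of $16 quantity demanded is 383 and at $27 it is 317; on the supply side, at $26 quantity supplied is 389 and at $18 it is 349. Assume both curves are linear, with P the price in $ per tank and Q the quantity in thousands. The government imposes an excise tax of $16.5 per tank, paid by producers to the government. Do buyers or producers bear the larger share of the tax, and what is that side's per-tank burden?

Demand slope: (317 − 383)/(27 − 16) = -6, so Qd = 479 − 6P.
Supply slope: (349 − 389)/(18 − 26) = 5, so Qs = 5P + 259.
Before the tax: set 479 − 6P = 5P + 259 → P* = $20, Q* = 359.
With the tax collected from producers, supply shifts: Qs = 5(P − 16.5) + 259.
Solving gives Q = 314 with buyers paying $27.5 and producers receiving $11 (the $16.5 wedge).
Per-tank burden: buyers $7.5, producers $9.
Producers take the larger share because supply is less price-elastic here (demand slope 6 vs supply slope 5).
The less price-elastic side of the market bears the larger share of a per-unit tax.

Producers bear the larger share: $9 per tank.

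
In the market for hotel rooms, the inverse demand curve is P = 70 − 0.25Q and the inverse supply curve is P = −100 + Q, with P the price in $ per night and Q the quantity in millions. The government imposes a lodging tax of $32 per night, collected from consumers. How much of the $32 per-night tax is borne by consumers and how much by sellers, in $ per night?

Consumers bear $6.4 per night; sellers bear $25.6 per night.

Rewrite in direct form: Qd = 280 − 4P and Qs = P + 100.
Without the tax, 280 − 4P = P + 100 gives 5P = 180, so P* = $36 and Q* = 136.
With the tax collected from consumers, demand (in seller-price terms) shifts: Qd = 280 − 4(P + 32).
New equilibrium: consumers pay $42.4, sellers receive $10.4, Q = 110.4. (Wedge: Pb − Ps = 32.)
Burden on consumers: $6.4; on sellers: $25.6. (They sum to $32.)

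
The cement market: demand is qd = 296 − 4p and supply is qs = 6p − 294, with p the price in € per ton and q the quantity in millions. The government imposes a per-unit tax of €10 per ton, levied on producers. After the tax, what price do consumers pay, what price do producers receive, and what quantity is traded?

Before the tax: set 296 − 4p = 6p − 294 → p* = €59, q* = 60.
With the tax collected from producers, supply shifts: qs = 6(p − 10) − 294.
New equilibrium: consumers pay €65, producers receive €55, q = 36. (Wedge: pb − ps = 10.)
The less price-elastic side of the market bears the larger share of a per-unit tax.

Consumers pay €65; producers receive €55; quantity = 36.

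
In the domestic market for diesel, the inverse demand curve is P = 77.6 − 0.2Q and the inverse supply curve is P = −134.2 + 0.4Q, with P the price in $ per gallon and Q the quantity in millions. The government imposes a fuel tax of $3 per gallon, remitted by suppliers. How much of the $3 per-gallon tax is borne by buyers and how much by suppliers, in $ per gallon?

Inverting to Q(P) form: Qd = 388 − 5P; Qs = 2.5P + 335.5.
Without the tax, 388 − 5P = 2.5P + 335.5 gives 7.5P = 52.5, so P* = $7 and Q* = 353.
With the tax collected from suppliers, supply shifts: Qs = 2.5(P − 3) + 335.5.
Solving gives Q = 348 with buyers paying $8 and suppliers receiving $5 (the $3 wedge).
Burden on buyers: $1; on suppliers: $2. (They sum to $3.)
The less price-elastic side of the market bears the larger share of a per-unit tax.

Buyers bear $1 per gallon; suppliers bear $2 per gallon.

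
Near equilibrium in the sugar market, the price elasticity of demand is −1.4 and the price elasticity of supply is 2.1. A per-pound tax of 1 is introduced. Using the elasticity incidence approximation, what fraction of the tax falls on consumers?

Incidence ratio: consumers' share ≈ εs / (εs + |εd|) = 2.1 / (2.1 + 1.4) = 0.6.
Supply is the more elastic side, so consumers bear the larger share.

Consumers' share ≈ 0.6.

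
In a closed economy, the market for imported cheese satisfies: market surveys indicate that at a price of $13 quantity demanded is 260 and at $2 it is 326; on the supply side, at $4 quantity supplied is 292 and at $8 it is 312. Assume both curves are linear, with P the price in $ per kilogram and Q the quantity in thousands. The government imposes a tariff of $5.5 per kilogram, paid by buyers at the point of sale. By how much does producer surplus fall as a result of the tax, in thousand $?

Producer surplus falls by $883.5 thousand.

Demand slope: (326 − 260)/(2 − 13) = -6, so Qd = 338 − 6P.
Supply slope: (312 − 292)/(8 − 4) = 5, so Qs = 5P + 272.
Before the tax: set 338 − 6P = 5P + 272 → P* = $6, Q* = 302.
With the tax collected from buyers, demand (in seller-price terms) shifts: Qd = 338 − 6(P + 5.5).
New equilibrium: buyers pay $8.5, producers receive $3, Q = 287. (Wedge: Pb − Ps = 5.5.)
ΔPS is the trapezoid between Q = 287 and Q = 302 of height $3: ½ · (302 + 287) · 3 = $883.5.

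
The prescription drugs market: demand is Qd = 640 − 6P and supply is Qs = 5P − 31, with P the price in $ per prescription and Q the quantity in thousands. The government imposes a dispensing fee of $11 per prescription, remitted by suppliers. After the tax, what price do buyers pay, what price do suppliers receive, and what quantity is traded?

Buyers pay $66; suppliers receive $55; quantity = 244.

Without the tax, 640 − 6P = 5P − 31 gives 11P = 671, so P* = $61 and Q* = 274.
With the tax collected from suppliers, supply shifts: Qs = 5(P − 11) − 31.
Solving gives Q = 244 with buyers paying $66 and suppliers receiving $55 (the $11 wedge).
The less price-elastic side of the market bears the larger share of a per-unit tax.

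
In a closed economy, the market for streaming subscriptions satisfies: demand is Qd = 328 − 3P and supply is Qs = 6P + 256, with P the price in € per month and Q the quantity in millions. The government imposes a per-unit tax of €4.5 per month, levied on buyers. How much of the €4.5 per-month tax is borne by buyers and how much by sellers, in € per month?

Without the tax, 328 − 3P = 6P + 256 gives 9P = 72, so P* = €8 and Q* = 304.
With the tax collected from buyers, demand (in seller-price terms) shifts: Qd = 328 − 3(P + 4.5).
Solving gives Q = 295 with buyers paying €11 and sellers receiving €6.5 (the €4.5 wedge).
Burden on buyers: €3; on sellers: €1.5. (They sum to €4.5.)
The less price-elastic side of the market bears the larger share of a per-unit tax.

Buyers bear €3 per month; sellers bear €1.5 per month.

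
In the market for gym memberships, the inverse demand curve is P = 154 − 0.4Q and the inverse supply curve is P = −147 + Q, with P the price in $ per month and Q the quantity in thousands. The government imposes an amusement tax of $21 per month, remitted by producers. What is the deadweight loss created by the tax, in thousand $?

Inverting to Q(P) form: Qd = 385 − 2.5P; Qs = P + 147.
Before the tax: set 385 − 2.5P = P + 147 → P* = $68, Q* = 215.
With the tax collected from producers, supply shifts: Qs = (P − 21) + 147.
Solving gives Q = 200 with buyers paying $74 and producers receiving $53 (the $21 wedge).
Quantity falls by |ΔQ| = |215 − 200| = 15.
DWL = ½ · t · |ΔQ| = ½ · 21 · 15 = $157.5.

Deadweight loss = $157.5 thousand.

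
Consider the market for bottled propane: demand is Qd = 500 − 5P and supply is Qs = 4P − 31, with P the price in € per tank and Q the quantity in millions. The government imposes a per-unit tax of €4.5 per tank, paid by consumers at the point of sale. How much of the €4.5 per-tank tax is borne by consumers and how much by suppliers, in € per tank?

Consumers bear €2 per tank; suppliers bear €2.5 per tank.

Without the tax, 500 − 5P = 4P − 31 gives 9P = 531, so P* = €59 and Q* = 205.
With the tax collected from consumers, demand (in seller-price terms) shifts: Qd = 500 − 5(P + 4.5).
Solving gives Q = 195 with consumers paying €61 and suppliers receiving €56.5 (the €4.5 wedge).
Burden on consumers: €2; on suppliers: €2.5. (They sum to €4.5.)
The less price-elastic side of the market bears the larger share of a per-unit tax.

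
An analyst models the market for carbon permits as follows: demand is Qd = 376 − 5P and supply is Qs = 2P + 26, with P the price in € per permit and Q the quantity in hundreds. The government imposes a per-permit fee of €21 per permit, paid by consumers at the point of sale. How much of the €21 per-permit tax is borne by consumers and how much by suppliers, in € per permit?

Without the tax, 376 − 5P = 2P + 26 gives 7P = 350, so P* = €50 and Q* = 126.
With the tax collected from consumers, demand (in seller-price terms) shifts: Qd = 376 − 5(P + 21).
New equilibrium: consumers pay €56, suppliers receive €35, Q = 96. (Wedge: Pb − Ps = 21.)
Burden on consumers: €6; on suppliers: €15. (They sum to €21.)
The less price-elastic side of the market bears the larger share of a per-unit tax.

Consumers bear €6 per permit; suppliers bear €15 per permit.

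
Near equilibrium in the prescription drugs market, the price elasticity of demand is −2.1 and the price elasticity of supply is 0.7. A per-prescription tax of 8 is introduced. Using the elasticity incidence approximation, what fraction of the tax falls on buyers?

Incidence ratio: buyers' share ≈ εs / (εs + |εd|) = 0.7 / (0.7 + 2.1) = 0.25.
Supply is the less elastic side, so buyers bear the smaller share.

Buyers' share ≈ 0.25.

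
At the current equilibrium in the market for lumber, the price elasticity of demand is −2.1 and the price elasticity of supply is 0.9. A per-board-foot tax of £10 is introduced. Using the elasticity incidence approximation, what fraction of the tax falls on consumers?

Consumers' share ≈ 0.3.

Incidence ratio: consumers' share ≈ εs / (εs + |εd|) = 0.9 / (0.9 + 2.1) = 0.3.
Supply is the less elastic side, so consumers bear the smaller share.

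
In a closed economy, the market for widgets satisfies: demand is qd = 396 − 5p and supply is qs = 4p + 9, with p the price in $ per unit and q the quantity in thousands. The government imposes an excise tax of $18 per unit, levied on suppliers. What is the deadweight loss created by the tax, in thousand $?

Before the tax: set 396 − 5p = 4p + 9 → p* = $43, q* = 181.
With the tax collected from suppliers, supply shifts: qs = 4(p − 18) + 9.
New equilibrium: consumers pay $51, suppliers receive $33, q = 141. (Wedge: pb − ps = 18.)
Quantity falls by |ΔQ| = |181 − 141| = 40.
DWL = ½ · t · |ΔQ| = ½ · 18 · 40 = $360.

Deadweight loss = $360 thousand.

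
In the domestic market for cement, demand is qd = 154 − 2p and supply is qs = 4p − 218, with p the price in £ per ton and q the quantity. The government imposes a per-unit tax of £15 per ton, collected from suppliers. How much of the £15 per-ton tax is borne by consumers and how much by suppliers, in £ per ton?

Before the tax: set 154 − 2p = 4p − 218 → p* = £62, q* = 30.
With the tax collected from suppliers, supply shifts: qs = 4(p − 15) − 218.
New equilibrium: consumers pay £72, suppliers receive £57, q = 10. (Wedge: pb − ps = 15.)
Burden on consumers: £10; on suppliers: £5. (They sum to £15.)

Consumers bear £10 per ton; suppliers bear £5 per ton.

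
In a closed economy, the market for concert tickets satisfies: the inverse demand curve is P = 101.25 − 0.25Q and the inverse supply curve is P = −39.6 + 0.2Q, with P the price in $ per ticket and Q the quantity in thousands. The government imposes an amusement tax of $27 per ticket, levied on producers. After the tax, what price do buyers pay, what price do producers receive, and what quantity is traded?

Rewrite in direct form: Qd = 405 − 4P and Qs = 5P + 198.
Before the tax: set 405 − 4P = 5P + 198 → P* = $23, Q* = 313.
With the tax collected from producers, supply shifts: Qs = 5(P − 27) + 198.
New equilibrium: buyers pay $38, producers receive $11, Q = 253. (Wedge: Pb − Ps = 27.)
The less price-elastic side of the market bears the larger share of a per-unit tax.

Buyers pay $38; producers receive $11; quantity = 253.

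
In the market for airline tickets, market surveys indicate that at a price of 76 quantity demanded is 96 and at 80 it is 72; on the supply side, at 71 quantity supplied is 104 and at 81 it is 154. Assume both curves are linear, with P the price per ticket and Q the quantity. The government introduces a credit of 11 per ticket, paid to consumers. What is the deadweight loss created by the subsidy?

Deadweight loss = 165.

Demand slope: (72 − 96)/(80 − 76) = -6, so Qd = 552 − 6P.
Supply slope: (154 − 104)/(81 − 71) = 5, so Qs = 5P − 251.
Before the subsidy: set 552 − 6P = 5P − 251 → P* = 73, Q* = 114.
With a per-unit subsidy paid to consumers, each effectively pays P − 11, so demand becomes Qd = 552 − 6(P − 11).
Solving gives Q = 144 with consumers paying 68 and producers receiving 79 (the 11 wedge).
Quantity rises by |ΔQ| = |114 − 144| = 30.
DWL = ½ · t · |ΔQ| = ½ · 11 · 30 = 165.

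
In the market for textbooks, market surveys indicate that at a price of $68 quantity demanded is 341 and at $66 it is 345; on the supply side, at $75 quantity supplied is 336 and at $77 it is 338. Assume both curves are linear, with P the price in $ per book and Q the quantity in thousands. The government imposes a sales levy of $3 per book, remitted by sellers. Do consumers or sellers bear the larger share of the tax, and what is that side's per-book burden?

Demand slope: (345 − 341)/(66 − 68) = -2, so Qd = 477 − 2P.
Supply slope: (338 − 336)/(77 − 75) = 1, so Qs = P + 261.
Before the tax: set 477 − 2P = P + 261 → P* = $72, Q* = 333.
With the tax collected from sellers, supply shifts: Qs = (P − 3) + 261.
Solving gives Q = 331 with consumers paying $73 and sellers receiving $70 (the $3 wedge).
Per-book burden: consumers $1, sellers $2.
Sellers take the larger share because supply is less price-elastic here (demand slope 2 vs supply slope 1).
The less price-elastic side of the market bears the larger share of a per-unit tax.

Sellers bear the larger share: $2 per book.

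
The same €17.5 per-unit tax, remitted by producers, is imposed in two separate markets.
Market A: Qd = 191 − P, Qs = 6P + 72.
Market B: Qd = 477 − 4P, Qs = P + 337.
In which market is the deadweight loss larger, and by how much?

Market A: pre-tax P* = €17, Q* = 174; post-tax Q = 159; deadweight loss = €131.25.
Market B: pre-tax P* = €28, Q* = 365; post-tax Q = 351; deadweight loss = €122.5.
Difference: €131.25 vs €122.5 → market A is larger by €8.75.

Market A, by €8.75.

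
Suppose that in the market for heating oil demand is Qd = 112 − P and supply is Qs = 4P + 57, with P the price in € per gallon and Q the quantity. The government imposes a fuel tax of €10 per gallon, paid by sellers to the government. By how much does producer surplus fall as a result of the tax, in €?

Without the tax, 112 − P = 4P + 57 gives 5P = 55, so P* = €11 and Q* = 101.
With the tax collected from sellers, supply shifts: Qs = 4(P − 10) + 57.
Solving gives Q = 93 with consumers paying €19 and sellers receiving €9 (the €10 wedge).
ΔPS is the trapezoid between Q = 93 and Q = 101 of height €2: ½ · (101 + 93) · 2 = €194.

Producer surplus falls by €194.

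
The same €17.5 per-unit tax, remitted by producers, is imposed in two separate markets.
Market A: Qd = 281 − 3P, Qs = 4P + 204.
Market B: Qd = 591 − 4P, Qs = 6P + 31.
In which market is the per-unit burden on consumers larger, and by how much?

Market A: pre-tax P* = €11, Q* = 248; post-tax Q = 218; per-unit burden on consumers = €10.
Market B: pre-tax P* = €56, Q* = 367; post-tax Q = 325; per-unit burden on consumers = €10.5.
Difference: €10 vs €10.5 → market B is larger by €0.5.

Market B, by €0.5.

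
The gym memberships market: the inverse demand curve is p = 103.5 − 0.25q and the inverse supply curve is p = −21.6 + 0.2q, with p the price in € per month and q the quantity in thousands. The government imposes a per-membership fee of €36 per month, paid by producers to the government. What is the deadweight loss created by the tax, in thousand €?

Rewrite in direct form: qd = 414 − 4p and qs = 5p + 108.
Without the tax, 414 − 4p = 5p + 108 gives 9p = 306, so p* = €34 and q* = 278.
With the tax collected from producers, supply shifts: qs = 5(p − 36) + 108.
Solving gives q = 198 with buyers paying €54 and producers receiving €18 (the €36 wedge).
Quantity falls by |ΔQ| = |278 − 198| = 80.
DWL = ½ · t · |ΔQ| = ½ · 36 · 80 = €1440.

Deadweight loss = €1440 thousand.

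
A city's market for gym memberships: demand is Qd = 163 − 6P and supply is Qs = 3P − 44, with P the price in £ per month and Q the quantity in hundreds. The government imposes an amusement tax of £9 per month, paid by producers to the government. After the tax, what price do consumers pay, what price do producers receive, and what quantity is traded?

Without the tax, 163 − 6P = 3P − 44 gives 9P = 207, so P* = £23 and Q* = 25.
With the tax collected from producers, supply shifts: Qs = 3(P − 9) − 44.
Solving gives Q = 7 with consumers paying £26 and producers receiving £17 (the £9 wedge).
The less price-elastic side of the market bears the larger share of a per-unit tax.

Consumers pay £26; producers receive £17; quantity = 7.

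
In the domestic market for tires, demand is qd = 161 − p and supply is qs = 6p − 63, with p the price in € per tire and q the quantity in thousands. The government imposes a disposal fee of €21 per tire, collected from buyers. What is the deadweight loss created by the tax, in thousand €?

Deadweight loss = €189 thousand.

Without the tax, 161 − p = 6p − 63 gives 7p = 224, so p* = €32 and q* = 129.
With the tax collected from buyers, demand (in seller-price terms) shifts: qd = 161 − (p + 21).
Solving gives q = 111 with buyers paying €50 and sellers receiving €29 (the €21 wedge).
Quantity falls by |ΔQ| = |129 − 111| = 18.
DWL = ½ · t · |ΔQ| = ½ · 21 · 18 = €189.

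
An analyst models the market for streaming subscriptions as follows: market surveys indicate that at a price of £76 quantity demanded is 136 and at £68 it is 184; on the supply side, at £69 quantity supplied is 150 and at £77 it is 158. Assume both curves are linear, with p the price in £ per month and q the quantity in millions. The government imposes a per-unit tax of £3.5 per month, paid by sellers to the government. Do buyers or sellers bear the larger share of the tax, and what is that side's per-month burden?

Sellers bear the larger share: £3 per month.

Demand slope: (184 − 136)/(68 − 76) = -6, so qd = 592 − 6p.
Supply slope: (158 − 150)/(77 − 69) = 1, so qs = p + 81.
Before the tax: set 592 − 6p = p + 81 → p* = £73, q* = 154.
With the tax collected from sellers, supply shifts: qs = (p − 3.5) + 81.
New equilibrium: buyers pay £73.5, sellers receive £70, q = 151. (Wedge: pb − ps = 3.5.)
Per-month burden: buyers £0.5, sellers £3.
Sellers take the larger share because supply is less price-elastic here (demand slope 6 vs supply slope 1).
The less price-elastic side of the market bears the larger share of a per-unit tax.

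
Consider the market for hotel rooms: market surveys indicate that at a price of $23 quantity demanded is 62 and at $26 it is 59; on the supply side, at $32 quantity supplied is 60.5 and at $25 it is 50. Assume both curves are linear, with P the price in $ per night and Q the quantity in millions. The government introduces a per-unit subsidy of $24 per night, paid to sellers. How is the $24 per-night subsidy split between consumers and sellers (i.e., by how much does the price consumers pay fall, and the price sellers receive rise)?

Consumers gain $14.4 per night; sellers gain $9.6 per night.

Demand slope: (59 − 62)/(26 − 23) = -1, so Qd = 85 − P.
Supply slope: (50 − 60.5)/(25 − 32) = 1.5, so Qs = 1.5P + 12.5.
Without the subsidy, 85 − P = 1.5P + 12.5 gives 2.5P = 72.5, so P* = $29 and Q* = 56.
With a per-unit subsidy paid to sellers, each receives P + 24 per unit sold, so supply becomes Qs = 1.5(P + 24) + 12.5.
New equilibrium: consumers pay $14.6, sellers receive $38.6, Q = 70.4. (Wedge: Pb − Ps = −24.)
Gain to consumers: $14.4; to sellers: $9.6. (They sum to $24.)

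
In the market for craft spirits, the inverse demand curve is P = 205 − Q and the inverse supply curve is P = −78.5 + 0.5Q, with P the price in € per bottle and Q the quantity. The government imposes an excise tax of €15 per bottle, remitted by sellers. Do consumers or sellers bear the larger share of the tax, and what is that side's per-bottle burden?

Consumers bear the larger share: €10 per bottle.

Inverting to Q(P) form: Qd = 205 − P; Qs = 2P + 157.
Before the tax: set 205 − P = 2P + 157 → P* = €16, Q* = 189.
With the tax collected from sellers, supply shifts: Qs = 2(P − 15) + 157.
New equilibrium: consumers pay €26, sellers receive €11, Q = 179. (Wedge: Pb − Ps = 15.)
Per-bottle burden: consumers €10, sellers €5.
Consumers take the larger share because demand is less price-elastic here (demand slope 1 vs supply slope 2).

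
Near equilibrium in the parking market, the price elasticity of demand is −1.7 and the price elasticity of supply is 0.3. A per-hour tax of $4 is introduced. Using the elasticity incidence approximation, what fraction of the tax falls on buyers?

Incidence ratio: buyers' share ≈ εs / (εs + |εd|) = 0.3 / (0.3 + 1.7) = 0.15.
Supply is the less elastic side, so buyers bear the smaller share.

Buyers' share ≈ 0.15.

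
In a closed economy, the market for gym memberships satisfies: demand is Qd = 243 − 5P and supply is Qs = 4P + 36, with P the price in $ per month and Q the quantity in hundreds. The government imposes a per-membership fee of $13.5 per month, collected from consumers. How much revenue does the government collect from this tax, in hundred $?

Without the tax, 243 − 5P = 4P + 36 gives 9P = 207, so P* = $23 and Q* = 128.
With the tax collected from consumers, demand (in seller-price terms) shifts: Qd = 243 − 5(P + 13.5).
Solving gives Q = 98 with consumers paying $29 and suppliers receiving $15.5 (the $13.5 wedge).
Revenue = t · Q = 13.5 · 98 = $1323.

Tax revenue = $1323 hundred.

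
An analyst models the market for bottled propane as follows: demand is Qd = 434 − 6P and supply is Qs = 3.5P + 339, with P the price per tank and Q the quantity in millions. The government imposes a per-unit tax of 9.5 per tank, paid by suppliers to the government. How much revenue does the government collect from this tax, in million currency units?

Without the tax, 434 − 6P = 3.5P + 339 gives 9.5P = 95, so P* = 10 and Q* = 374.
With the tax collected from suppliers, supply shifts: Qs = 3.5(P − 9.5) + 339.
New equilibrium: consumers pay 13.5, suppliers receive 4, Q = 353. (Wedge: Pb − Ps = 9.5.)
Revenue = t · Q = 9.5 · 353 = 3353.5.

Tax revenue = 3353.5 million.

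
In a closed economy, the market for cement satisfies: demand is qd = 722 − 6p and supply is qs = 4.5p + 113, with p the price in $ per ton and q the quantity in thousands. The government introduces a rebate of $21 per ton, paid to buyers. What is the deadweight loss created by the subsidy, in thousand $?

Before the subsidy: set 722 − 6p = 4.5p + 113 → p* = $58, q* = 374.
With a per-unit subsidy paid to buyers, each effectively pays p − 21, so demand becomes qd = 722 − 6(p − 21).
Solving gives q = 428 with buyers paying $49 and sellers receiving $70 (the $21 wedge).
Quantity rises by |ΔQ| = |374 − 428| = 54.
DWL = ½ · t · |ΔQ| = ½ · 21 · 54 = $567.

Deadweight loss = $567 thousand.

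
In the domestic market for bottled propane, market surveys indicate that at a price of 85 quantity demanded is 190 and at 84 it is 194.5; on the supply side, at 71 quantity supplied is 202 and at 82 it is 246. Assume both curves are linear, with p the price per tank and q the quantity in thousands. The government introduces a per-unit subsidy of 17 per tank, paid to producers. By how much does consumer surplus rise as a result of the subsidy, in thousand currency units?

Consumer surplus rises by 1952 thousand.

Demand slope: (194.5 − 190)/(84 − 85) = -4.5, so qd = 572.5 − 4.5p.
Supply slope: (246 − 202)/(82 − 71) = 4, so qs = 4p − 82.
Without the subsidy, 572.5 − 4.5p = 4p − 82 gives 8.5p = 654.5, so p* = 77 and q* = 226.
With a per-unit subsidy paid to producers, each receives p + 17 per unit sold, so supply becomes qs = 4(p + 17) − 82.
New equilibrium: buyers pay 69, producers receive 86, q = 262. (Wedge: pb − ps = −17.)
ΔCS is the trapezoid between Q = 262 and Q = 226 of height 8: ½ · (226 + 262) · 8 = 1952.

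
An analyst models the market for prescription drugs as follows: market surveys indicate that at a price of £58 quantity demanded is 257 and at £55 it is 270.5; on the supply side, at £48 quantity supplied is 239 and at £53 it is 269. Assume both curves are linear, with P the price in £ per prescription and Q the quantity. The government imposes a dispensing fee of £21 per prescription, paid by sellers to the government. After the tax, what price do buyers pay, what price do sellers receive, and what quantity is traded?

Demand slope: (270.5 − 257)/(55 − 58) = -4.5, so Qd = 518 − 4.5P.
Supply slope: (269 − 239)/(53 − 48) = 6, so Qs = 6P − 49.
Before the tax: set 518 − 4.5P = 6P − 49 → P* = £54, Q* = 275.
With the tax collected from sellers, supply shifts: Qs = 6(P − 21) − 49.
Solving gives Q = 221 with buyers paying £66 and sellers receiving £45 (the £21 wedge).
The less price-elastic side of the market bears the larger share of a per-unit tax.

Buyers pay £66; sellers receive £45; quantity = 221.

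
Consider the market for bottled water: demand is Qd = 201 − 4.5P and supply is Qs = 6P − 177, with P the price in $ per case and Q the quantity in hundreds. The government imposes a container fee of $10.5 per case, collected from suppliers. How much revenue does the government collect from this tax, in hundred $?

Tax revenue = $126 hundred.

Without the tax, 201 − 4.5P = 6P − 177 gives 10.5P = 378, so P* = $36 and Q* = 39.
With the tax collected from suppliers, supply shifts: Qs = 6(P − 10.5) − 177.
Solving gives Q = 12 with consumers paying $42 and suppliers receiving $31.5 (the $10.5 wedge).
Revenue = t · Q = 10.5 · 12 = $126.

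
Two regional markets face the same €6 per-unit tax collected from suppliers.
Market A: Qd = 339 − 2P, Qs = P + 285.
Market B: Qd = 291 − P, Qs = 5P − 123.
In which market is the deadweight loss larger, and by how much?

Market B, by €3.

Market A: pre-tax P* = €18, Q* = 303; post-tax Q = 299; deadweight loss = €12.
Market B: pre-tax P* = €69, Q* = 222; post-tax Q = 217; deadweight loss = €15.
Difference: €12 vs €15 → market B is larger by €3.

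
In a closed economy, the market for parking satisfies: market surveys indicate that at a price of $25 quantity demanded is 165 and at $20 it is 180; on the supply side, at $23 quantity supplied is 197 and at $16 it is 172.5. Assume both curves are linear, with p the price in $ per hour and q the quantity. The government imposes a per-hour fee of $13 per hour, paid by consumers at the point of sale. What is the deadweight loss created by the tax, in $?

Deadweight loss = $136.5.

Demand slope: (180 − 165)/(20 − 25) = -3, so qd = 240 − 3p.
Supply slope: (172.5 − 197)/(16 − 23) = 3.5, so qs = 3.5p + 116.5.
Before the tax: set 240 − 3p = 3.5p + 116.5 → p* = $19, q* = 183.
With the tax collected from consumers, demand (in seller-price terms) shifts: qd = 240 − 3(p + 13).
Solving gives q = 162 with consumers paying $26 and suppliers receiving $13 (the $13 wedge).
Quantity falls by |ΔQ| = |183 − 162| = 21.
DWL = ½ · t · |ΔQ| = ½ · 13 · 21 = $136.5.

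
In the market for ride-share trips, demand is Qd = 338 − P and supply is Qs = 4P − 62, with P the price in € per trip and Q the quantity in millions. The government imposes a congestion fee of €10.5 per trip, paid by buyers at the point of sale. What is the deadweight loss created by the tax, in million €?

Without the tax, 338 − P = 4P − 62 gives 5P = 400, so P* = €80 and Q* = 258.
With the tax collected from buyers, demand (in seller-price terms) shifts: Qd = 338 − (P + 10.5).
New equilibrium: buyers pay €88.4, sellers receive €77.9, Q = 249.6. (Wedge: Pb − Ps = 10.5.)
Quantity falls by |ΔQ| = |258 − 249.6| = 8.4.
DWL = ½ · t · |ΔQ| = ½ · 10.5 · 8.4 = €44.1.

Deadweight loss = €44.1 million.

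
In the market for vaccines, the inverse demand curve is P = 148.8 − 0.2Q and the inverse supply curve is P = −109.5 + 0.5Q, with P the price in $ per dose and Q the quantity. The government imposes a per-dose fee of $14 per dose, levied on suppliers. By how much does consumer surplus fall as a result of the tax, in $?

Consumer surplus falls by $1436.

Inverting to Q(P) form: Qd = 744 − 5P; Qs = 2P + 219.
Without the tax, 744 − 5P = 2P + 219 gives 7P = 525, so P* = $75 and Q* = 369.
With the tax collected from suppliers, supply shifts: Qs = 2(P − 14) + 219.
New equilibrium: buyers pay $79, suppliers receive $65, Q = 349. (Wedge: Pb − Ps = 14.)
ΔCS is the trapezoid between Q = 349 and Q = 369 of height $4: ½ · (369 + 349) · 4 = $1436.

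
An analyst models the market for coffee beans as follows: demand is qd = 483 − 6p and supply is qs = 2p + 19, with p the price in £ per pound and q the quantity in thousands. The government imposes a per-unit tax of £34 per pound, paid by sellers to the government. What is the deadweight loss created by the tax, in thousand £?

Deadweight loss = £867 thousand.

Before the tax: set 483 − 6p = 2p + 19 → p* = £58, q* = 135.
With the tax collected from sellers, supply shifts: qs = 2(p − 34) + 19.
Solving gives q = 84 with buyers paying £66.5 and sellers receiving £32.5 (the £34 wedge).
Quantity falls by |ΔQ| = |135 − 84| = 51.
DWL = ½ · t · |ΔQ| = ½ · 34 · 51 = £867.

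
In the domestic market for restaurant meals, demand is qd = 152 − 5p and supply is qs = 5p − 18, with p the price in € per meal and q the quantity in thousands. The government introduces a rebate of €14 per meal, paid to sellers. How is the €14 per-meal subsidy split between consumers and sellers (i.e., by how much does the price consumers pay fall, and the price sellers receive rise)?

Before the subsidy: set 152 − 5p = 5p − 18 → p* = €17, q* = 67.
With a per-unit subsidy paid to sellers, each receives p + 14 per unit sold, so supply becomes qs = 5(p + 14) − 18.
Solving gives q = 102 with consumers paying €10 and sellers receiving €24 (the €14 wedge).
Gain to consumers: €7; to sellers: €7. (They sum to €14.)

Consumers gain €7 per meal; sellers gain €7 per meal.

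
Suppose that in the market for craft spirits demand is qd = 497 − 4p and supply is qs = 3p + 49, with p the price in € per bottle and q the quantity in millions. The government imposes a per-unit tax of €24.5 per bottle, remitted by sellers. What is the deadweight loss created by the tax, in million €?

Deadweight loss = €514.5 million.

Without the tax, 497 − 4p = 3p + 49 gives 7p = 448, so p* = €64 and q* = 241.
With the tax collected from sellers, supply shifts: qs = 3(p − 24.5) + 49.
Solving gives q = 199 with consumers paying €74.5 and sellers receiving €50 (the €24.5 wedge).
Quantity falls by |ΔQ| = |241 − 199| = 42.
DWL = ½ · t · |ΔQ| = ½ · 24.5 · 42 = €514.5.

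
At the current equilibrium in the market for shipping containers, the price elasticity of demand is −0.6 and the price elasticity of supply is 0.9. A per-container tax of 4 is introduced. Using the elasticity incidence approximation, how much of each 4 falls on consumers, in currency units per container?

Incidence ratio: consumers' share ≈ εs / (εs + |εd|) = 0.9 / (0.9 + 0.6) = 0.6.
So consumers bear ≈ 0.6 × 4 = 2.4; producers bear 1.6.

Consumers bear ≈ 2.4 per container.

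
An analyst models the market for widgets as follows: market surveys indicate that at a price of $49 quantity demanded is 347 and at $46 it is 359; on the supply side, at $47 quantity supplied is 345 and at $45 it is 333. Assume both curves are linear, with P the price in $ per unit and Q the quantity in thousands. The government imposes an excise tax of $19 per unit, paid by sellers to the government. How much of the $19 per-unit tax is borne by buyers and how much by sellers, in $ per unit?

Demand slope: (359 − 347)/(46 − 49) = -4, so Qd = 543 − 4P.
Supply slope: (333 − 345)/(45 − 47) = 6, so Qs = 6P + 63.
Without the tax, 543 − 4P = 6P + 63 gives 10P = 480, so P* = $48 and Q* = 351.
With the tax collected from sellers, supply shifts: Qs = 6(P − 19) + 63.
Solving gives Q = 305.4 with buyers paying $59.4 and sellers receiving $40.4 (the $19 wedge).
Burden on buyers: $11.4; on sellers: $7.6. (They sum to $19.)
The less price-elastic side of the market bears the larger share of a per-unit tax.

Buyers bear $11.4 per unit; sellers bear $7.6 per unit.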